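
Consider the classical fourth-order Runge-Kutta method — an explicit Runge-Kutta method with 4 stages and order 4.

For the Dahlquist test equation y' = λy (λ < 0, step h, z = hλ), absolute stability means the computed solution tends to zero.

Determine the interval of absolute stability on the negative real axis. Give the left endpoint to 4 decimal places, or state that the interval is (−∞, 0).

Test eqn y'=λy, z=hλ:
  order 4, 4-stage ⇒ R(z)=1+z+z^2/2+z^3/6+z^4/24
  (e.g. R(-1.32)=0.29437, |R|=0.29437)

Find x<0 with |R(x)|<1.
x=-1.32: |R|=0.2944
|R(-2.63)|=0.7900 |R(-2.09)|=0.3675 |R(-1.61)|=0.2705
Bisect:
  x_lo=-3.2219 |R|=1.8841  x_hi=-0.3307 |R|=0.7185
  mid=-1.77628 |R|=0.28202 →hi
  mid=-2.49909 |R|=0.64755 →hi
  mid=-2.86049 |R|=1.11942 →lo
  mid=-2.67979 |R|=0.85224 →hi
  mid=-2.77014 |R|=0.97740 →hi
  mid=-2.81532 |R|=1.04622 →lo
  mid=-2.79273 |R|=1.01127 →lo
  mid=-2.78144 |R|=0.99420 →hi
  ...
  [-2.78532,-2.78514] ⇒ x*=-2.7853
Interval (-2.7853, 0).

(-2.7853, 0).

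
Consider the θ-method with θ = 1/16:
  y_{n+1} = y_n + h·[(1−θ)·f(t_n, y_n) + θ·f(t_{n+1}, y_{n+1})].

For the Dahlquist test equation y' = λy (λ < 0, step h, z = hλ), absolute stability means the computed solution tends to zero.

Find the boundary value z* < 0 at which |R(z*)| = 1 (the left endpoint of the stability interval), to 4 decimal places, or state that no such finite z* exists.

z* = -2.2857.

With y'=λy (z=hλ):
  y_{n+1} = y_n + z·[15/16·y_n + 1/16·y_{n+1}] ⇒ (1 − 1/16z)y_{n+1} = (1 + 15/16z)y_n
  R(z) = (1 + 15/16z)/(1 − 1/16z).

Find x<0 with |R(x)|<1.
x=-1.37: |R|=0.2619
R=−1: 1+15/16x = −1+1/16x ⇒ -7/8x=2 ⇒ x=2/(-7/8)=-2.2857
Confirm numerically:
  x=-2.008: |R|=0.78410 <1
  x=-1.394: |R|=0.28228 <1
  x=-1.177: |R|=0.09635 <1
  x=-2.774: |R|=1.36412 >1
  x=-2.693: |R|=1.30503 >1
Interval (-2.2857, 0).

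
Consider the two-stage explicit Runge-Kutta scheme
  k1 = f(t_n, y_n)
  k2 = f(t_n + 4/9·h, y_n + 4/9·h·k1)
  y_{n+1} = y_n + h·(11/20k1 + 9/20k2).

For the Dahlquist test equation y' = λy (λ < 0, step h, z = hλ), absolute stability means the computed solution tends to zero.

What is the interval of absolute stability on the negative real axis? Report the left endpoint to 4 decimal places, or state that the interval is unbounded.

(-5.0000, 0).

On y'=λy, z=hλ:
  k1=λy_n ⇒ h·k1=z·y_n;  k2=λ(1+4/9z)y_n ⇒ h·k2=z(1+4/9z)y_n
  y_{n+1}/y_n = 1 + 11/20z + 9/20z(1+4/9z) = 1 + z + 1/5z²
  so R(z) = 1 + z + 1/5z².

Boundary: |R(x)|=1, x<0.
x=-1.54: |R|=0.0657
R=1: x+1/5x²=0 ⇒ x=−5=-5.0000; min R=1−1/(4·1/5)=-0.2500>−1
Confirm numerically:
  x=-2.853: |R|=0.22508 <1
  x=-2.169: |R|=0.22809 <1
  x=-2.131: |R|=0.22277 <1
  x=-5.447: |R|=1.48696 >1
  x=-5.195: |R|=1.20261 >1
Interval (-5.0000, 0).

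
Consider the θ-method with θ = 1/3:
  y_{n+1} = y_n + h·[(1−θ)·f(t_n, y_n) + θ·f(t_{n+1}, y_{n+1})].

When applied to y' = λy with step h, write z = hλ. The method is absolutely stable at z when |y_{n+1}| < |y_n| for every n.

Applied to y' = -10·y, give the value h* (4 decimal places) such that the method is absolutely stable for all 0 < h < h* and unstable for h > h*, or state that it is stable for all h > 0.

(-6.0000,0); λ=-10 ⇒ h* = (6)/10 = 0.6000.

With y'=λy (z=hλ):
  y_{n+1} = y_n + z·[2/3·y_n + 1/3·y_{n+1}] ⇒ (1 − 1/3z)y_{n+1} = (1 + 2/3z)y_n
  Hence R(z) = (1 + 2/3z)/(1 − 1/3z).

Boundary: |R(x)|=1, x<0.
x=-1.26: |R|=0.1127
R=−1: 1+2/3x = −1+1/3x ⇒ -1/3x=2 ⇒ x=2/(-1/3)=-6.0000
Confirm numerically:
  x=-5.769: |R|=0.97366 <1
  x=-4.000: |R|=0.71429 <1
  x=-2.651: |R|=0.40736 <1
  x=-6.495: |R|=1.05213 >1
  x=-6.155: |R|=1.01693 >1
Stable set (-6.0000, 0).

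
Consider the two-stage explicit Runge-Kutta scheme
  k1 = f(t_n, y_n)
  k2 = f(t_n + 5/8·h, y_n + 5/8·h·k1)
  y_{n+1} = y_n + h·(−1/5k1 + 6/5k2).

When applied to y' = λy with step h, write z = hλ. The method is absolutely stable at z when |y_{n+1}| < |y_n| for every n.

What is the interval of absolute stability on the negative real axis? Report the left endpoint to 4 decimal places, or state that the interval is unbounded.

(-1.3333, 0).

On y'=λy, z=hλ:
  k1=λy_n ⇒ h·k1=z·y_n;  k2=λ(1+5/8z)y_n ⇒ h·k2=z(1+5/8z)y_n
  y_{n+1}/y_n = 1 − 1/5z + 6/5z(1+5/8z) = 1 + z + 3/4z²
  ⇒ R(z) = 1 + z + 3/4z².

Need |R(x)|<1, x<0.
x=-1.45: |R|=1.1269
R=1: x+3/4x²=0 ⇒ x=−4/3=-1.3333; min R=1−1/(4·3/4)=0.6667>−1
Confirm numerically:
  x=-1.064: |R|=0.78507 <1
  x=-0.635: |R|=0.66742 <1
  x=-0.620: |R|=0.66830 <1
  x=-1.654: |R|=1.39779 >1
  x=-1.559: |R|=1.26386 >1
  x=-1.379: |R|=1.04723 >1
So |R|<1 on (-1.3333, 0).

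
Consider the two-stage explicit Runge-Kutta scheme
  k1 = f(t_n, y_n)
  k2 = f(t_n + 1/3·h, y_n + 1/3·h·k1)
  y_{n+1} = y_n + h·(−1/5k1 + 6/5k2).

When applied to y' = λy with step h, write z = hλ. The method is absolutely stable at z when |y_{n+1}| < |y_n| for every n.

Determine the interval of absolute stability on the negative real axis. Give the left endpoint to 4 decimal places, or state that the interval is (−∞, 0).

z∈(-2.5000,0).

Test eqn y'=λy, z=hλ:
  k1=λy_n ⇒ h·k1=z·y_n;  k2=λ(1+1/3z)y_n ⇒ h·k2=z(1+1/3z)y_n
  y_{n+1}/y_n = 1 − 1/5z + 6/5z(1+1/3z) = 1 + z + 2/5z²
  R(z) = 1 + z + 2/5z².

Need |R(x)|<1, x<0.
x=-1.56: |R|=0.4134
R=1: x+2/5x²=0 ⇒ x=−5/2=-2.5000; min R=1−1/(4·2/5)=0.3750>−1
Confirm numerically:
  x=-2.247: |R|=0.77260 <1
  x=-1.503: |R|=0.40060 <1
  x=-1.460: |R|=0.39264 <1
  x=-3.061: |R|=1.68689 >1
  x=-2.967: |R|=1.55424 >1
  x=-2.958: |R|=1.54191 >1
Interval (-2.5000, 0).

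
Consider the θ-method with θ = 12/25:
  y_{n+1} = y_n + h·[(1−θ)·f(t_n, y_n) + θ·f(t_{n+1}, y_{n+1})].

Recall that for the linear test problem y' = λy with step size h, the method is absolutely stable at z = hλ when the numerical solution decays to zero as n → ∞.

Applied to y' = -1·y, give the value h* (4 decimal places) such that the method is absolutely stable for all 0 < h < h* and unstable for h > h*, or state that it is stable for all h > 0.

(-50.0000,0); λ=-1 ⇒ h* = (50)/1 = 50.0000.

Set f=λy, z=hλ:
  y_{n+1} = y_n + z·[13/25·y_n + 12/25·y_{n+1}] ⇒ (1 − 12/25z)y_{n+1} = (1 + 13/25z)y_n
  so R(z) = (1 + 13/25z)/(1 − 12/25z).

Find x<0 with |R(x)|<1.
x=-0.98: |R|=0.3335
R=−1: 1+13/25x = −1+12/25x ⇒ -1/25x=2 ⇒ x=2/(-1/25)=-50.0000
Confirm numerically:
  x=-47.395: |R|=0.99561 <1
  x=-45.750: |R|=0.99260 <1
  x=-24.757: |R|=0.92163 <1
  x=-50.128: |R|=1.00020 >1
  x=-50.052: |R|=1.00008 >1
Interval (-50.0000, 0).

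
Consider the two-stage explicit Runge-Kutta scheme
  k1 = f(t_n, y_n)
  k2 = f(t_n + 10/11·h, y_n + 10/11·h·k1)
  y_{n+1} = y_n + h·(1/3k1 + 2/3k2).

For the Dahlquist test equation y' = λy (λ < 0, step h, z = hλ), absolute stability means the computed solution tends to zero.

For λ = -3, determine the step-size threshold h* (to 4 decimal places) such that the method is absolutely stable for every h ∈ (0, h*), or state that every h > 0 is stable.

(-1.6500,0); λ=-3 ⇒ h* = (33/20)/3 = 0.5500.

On y'=λy, z=hλ:
  k1=λy_n ⇒ h·k1=z·y_n;  k2=λ(1+10/11z)y_n ⇒ h·k2=z(1+10/11z)y_n
  y_{n+1}/y_n = 1 + 1/3z + 2/3z(1+10/11z) = 1 + z + 20/33z²
  R(z) = 1 + z + 20/33z².

Solve |R(x)|<1 on ℝ⁻.
x=-1.32: |R|=0.7360
R=1: x+20/33x²=0 ⇒ x=−33/20=-1.6500; min R=1−1/(4·20/33)=0.5875>−1
Confirm numerically:
  x=-1.595: |R|=0.94683 <1
  x=-1.461: |R|=0.83265 <1
  x=-1.342: |R|=0.74949 <1
  x=-2.116: |R|=1.59761 >1
  x=-1.907: |R|=1.29703 >1
  x=-1.702: |R|=1.05364 >1
So |R|<1 on (-1.6500, 0).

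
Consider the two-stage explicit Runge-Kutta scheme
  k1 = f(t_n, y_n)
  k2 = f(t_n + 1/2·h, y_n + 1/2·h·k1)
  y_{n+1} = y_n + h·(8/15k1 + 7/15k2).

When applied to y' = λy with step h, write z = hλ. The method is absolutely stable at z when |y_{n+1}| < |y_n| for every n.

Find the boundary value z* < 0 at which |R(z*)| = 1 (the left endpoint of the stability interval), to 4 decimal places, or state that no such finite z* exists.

Set f=λy, z=hλ:
  k1=λy_n ⇒ h·k1=z·y_n;  k2=λ(1+1/2z)y_n ⇒ h·k2=z(1+1/2z)y_n
  y_{n+1}/y_n = 1 + 8/15z + 7/15z(1+1/2z) = 1 + z + 7/30z²
  R(z) = 1 + z + 7/30z².

Need |R(x)|<1, x<0.
x=-0.66: |R|=0.4416
R=1: x+7/30x²=0 ⇒ x=−30/7=-4.2857; min R=1−1/(4·7/30)=-0.0714>−1
Confirm numerically:
  x=-4.174: |R|=0.89120 <1
  x=-3.833: |R|=0.59511 <1
  x=-2.544: |R|=0.03388 <1
  x=-2.458: |R|=0.04826 <1
  x=-4.840: |R|=1.62597 >1
  x=-4.625: |R|=1.36615 >1
  x=-4.450: |R|=1.17058 >1
So |R|<1 on (-4.2857, 0).

left endpoint -4.2857.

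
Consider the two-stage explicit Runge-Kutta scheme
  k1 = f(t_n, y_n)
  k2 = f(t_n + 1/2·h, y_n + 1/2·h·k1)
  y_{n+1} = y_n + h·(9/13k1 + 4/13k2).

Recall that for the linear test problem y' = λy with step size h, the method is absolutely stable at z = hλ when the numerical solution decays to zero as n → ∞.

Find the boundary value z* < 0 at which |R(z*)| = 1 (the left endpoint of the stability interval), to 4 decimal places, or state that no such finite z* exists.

Test eqn y'=λy, z=hλ:
  k1=λy_n ⇒ h·k1=z·y_n;  k2=λ(1+1/2z)y_n ⇒ h·k2=z(1+1/2z)y_n
  y_{n+1}/y_n = 1 + 9/13z + 4/13z(1+1/2z) = 1 + z + 2/13z²
  Hence R(z) = 1 + z + 2/13z².

Find x<0 with |R(x)|<1.
x=-1.27: |R|=0.0219
R=1: x+2/13x²=0 ⇒ x=−13/2=-6.5000; min R=1−1/(4·2/13)=-0.6250>−1
Confirm numerically:
  x=-6.138: |R|=0.65816 <1
  x=-6.128: |R|=0.64929 <1
  x=-4.824: |R|=0.24385 <1
  x=-3.539: |R|=0.61215 <1
  x=-6.919: |R|=1.44601 >1
  x=-6.882: |R|=1.40445 >1
  x=-6.799: |R|=1.31275 >1
So |R|<1 on (-6.5000, 0).

left endpoint -6.5000.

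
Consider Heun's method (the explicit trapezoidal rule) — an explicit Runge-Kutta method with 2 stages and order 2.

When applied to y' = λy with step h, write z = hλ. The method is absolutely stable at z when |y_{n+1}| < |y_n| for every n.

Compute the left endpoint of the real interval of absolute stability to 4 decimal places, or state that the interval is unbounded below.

z* = -2.0000.

Test eqn y'=λy, z=hλ:
  order 2, 2-stage ⇒ R(z)=1+z+z^2/2
  (e.g. R(-1.55)=0.65125, |R|=0.65125)

Solve |R(x)|<1 on ℝ⁻.
x=-1.55: |R|=0.6513
|R(-2.34)|=1.3978 |R(-1.98)|=0.9802 |R(-0.92)|=0.5032
Bisect:
  x_lo=-2.7584 |R|=2.0459  x_hi=-0.0805 |R|=0.9227
  mid=-1.41945 |R|=0.58797 →hi
  mid=-2.08891 |R|=1.09287 →lo
  mid=-1.75418 |R|=0.78440 →hi
  mid=-1.92155 |R|=0.92463 →hi
  mid=-2.00523 |R|=1.00525 →lo
  mid=-1.96339 |R|=0.96406 →hi
  mid=-1.98431 |R|=0.98443 →hi
  mid=-1.99477 |R|=0.99479 →hi
  mid=-2.00000 |R|=1.00000 →lo
  mid=-1.99739 |R|=0.99739 →hi
  ...
  [-2.00000,-1.99984] ⇒ x*=-2.0000
So |R|<1 on (-2.0000, 0).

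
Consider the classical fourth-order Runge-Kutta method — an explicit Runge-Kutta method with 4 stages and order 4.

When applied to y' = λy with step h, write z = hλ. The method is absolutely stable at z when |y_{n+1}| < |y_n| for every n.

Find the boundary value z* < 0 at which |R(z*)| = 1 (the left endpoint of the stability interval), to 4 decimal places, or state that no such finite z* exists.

On y'=λy, z=hλ:
  order 4, 4-stage ⇒ R(z)=1+z+z^2/2+z^3/6+z^4/24
  (e.g. R(-1.3)=0.29784, |R|=0.29784)

Need |R(x)|<1, x<0.
x=-1.3: |R|=0.2978
|R(-3.02)|=1.4155 |R(-1.71)|=0.2749 |R(-0.69)|=0.5027
Bisect:
  x_lo=-3.2667 |R|=2.0037  x_hi=-0.3888 |R|=0.6779
  mid=-1.82772 |R|=0.28993 →hi
  mid=-2.54719 |R|=0.69648 →hi
  mid=-2.90692 |R|=1.19940 →lo
  mid=-2.72705 |R|=0.91568 →hi
  mid=-2.81699 |R|=1.04884 →lo
  mid=-2.77202 |R|=0.98017 →hi
  mid=-2.79450 |R|=1.01397 →lo
  mid=-2.78326 |R|=0.99694 →hi
  mid=-2.78888 |R|=1.00542 →lo
  mid=-2.78607 |R|=1.00117 →lo
  ...
  [-2.78537,-2.78519] ⇒ x*=-2.7853
Stable set (-2.7853, 0).

z* = -2.7853.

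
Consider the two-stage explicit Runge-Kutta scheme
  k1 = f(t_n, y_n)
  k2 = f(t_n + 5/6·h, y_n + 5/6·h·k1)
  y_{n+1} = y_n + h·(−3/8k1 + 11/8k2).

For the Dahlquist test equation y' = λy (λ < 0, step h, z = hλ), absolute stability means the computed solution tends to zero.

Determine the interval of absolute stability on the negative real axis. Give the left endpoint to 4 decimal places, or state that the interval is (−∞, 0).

Set f=λy, z=hλ:
  k1=λy_n ⇒ h·k1=z·y_n;  k2=λ(1+5/6z)y_n ⇒ h·k2=z(1+5/6z)y_n
  y_{n+1}/y_n = 1 − 3/8z + 11/8z(1+5/6z) = 1 + z + 55/48z²
  ⇒ R(z) = 1 + z + 55/48z².

Solve |R(x)|<1 on ℝ⁻.
x=-1.15: |R|=1.3654
R=1: x+55/48x²=0 ⇒ x=−48/55=-0.8727; min R=1−1/(4·55/48)=0.7818>−1
Confirm numerically:
  x=-0.800: |R|=0.93333 <1
  x=-0.657: |R|=0.83760 <1
  x=-0.582: |R|=0.80612 <1
  x=-0.442: |R|=0.78185 <1
  x=-1.235: |R|=1.51265 >1
  x=-1.159: |R|=1.38018 >1
So |R|<1 on (-0.8727, 0).

z∈(-0.8727,0).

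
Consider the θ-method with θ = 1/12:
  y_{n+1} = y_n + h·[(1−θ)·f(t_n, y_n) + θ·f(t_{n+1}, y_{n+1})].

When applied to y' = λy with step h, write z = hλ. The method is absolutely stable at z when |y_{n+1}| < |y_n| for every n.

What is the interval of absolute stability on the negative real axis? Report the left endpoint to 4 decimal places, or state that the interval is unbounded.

On y'=λy, z=hλ:
  y_{n+1} = y_n + z·[11/12·y_n + 1/12·y_{n+1}] ⇒ (1 − 1/12z)y_{n+1} = (1 + 11/12z)y_n
  so R(z) = (1 + 11/12z)/(1 − 1/12z).

Solve |R(x)|<1 on ℝ⁻.
x=-0.86: |R|=0.1975
R=−1: 1+11/12x = −1+1/12x ⇒ -5/6x=2 ⇒ x=2/(-5/6)=-2.4000
Confirm numerically:
  x=-2.365: |R|=0.97564 <1
  x=-1.961: |R|=0.68555 <1
  x=-1.517: |R|=0.34675 <1
  x=-2.885: |R|=1.32583 >1
  x=-2.474: |R|=1.05113 >1
  x=-2.467: |R|=1.04631 >1
Stable set (-2.4000, 0).

(-2.4000, 0).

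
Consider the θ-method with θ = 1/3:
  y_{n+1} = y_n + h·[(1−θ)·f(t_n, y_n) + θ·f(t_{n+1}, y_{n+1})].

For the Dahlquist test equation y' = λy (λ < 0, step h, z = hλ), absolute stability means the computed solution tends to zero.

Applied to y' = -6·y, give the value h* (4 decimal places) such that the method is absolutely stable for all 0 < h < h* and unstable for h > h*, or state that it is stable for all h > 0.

On y'=λy, z=hλ:
  y_{n+1} = y_n + z·[2/3·y_n + 1/3·y_{n+1}] ⇒ (1 − 1/3z)y_{n+1} = (1 + 2/3z)y_n
  so R(z) = (1 + 2/3z)/(1 − 1/3z).

Solve |R(x)|<1 on ℝ⁻.
x=-0.59: |R|=0.5070
R=−1: 1+2/3x = −1+1/3x ⇒ -1/3x=2 ⇒ x=2/(-1/3)=-6.0000
Confirm numerically:
  x=-4.498: |R|=0.79968 <1
  x=-4.385: |R|=0.78131 <1
  x=-4.127: |R|=0.73720 <1
  x=-3.603: |R|=0.63698 <1
  x=-6.284: |R|=1.03059 >1
  x=-6.124: |R|=1.01359 >1
So |R|<1 on (-6.0000, 0).

(-6.0000,0); λ=-6 ⇒ h* = (6)/6 = 1.0000.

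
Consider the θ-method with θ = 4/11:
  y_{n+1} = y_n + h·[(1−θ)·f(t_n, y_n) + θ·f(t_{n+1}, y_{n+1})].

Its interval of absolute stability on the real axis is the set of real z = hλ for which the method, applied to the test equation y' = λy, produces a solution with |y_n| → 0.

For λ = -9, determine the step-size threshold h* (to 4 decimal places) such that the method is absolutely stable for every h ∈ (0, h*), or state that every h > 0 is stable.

(-7.3333,0); λ=-9 ⇒ h* = (22/3)/9 = 0.8148.

Test eqn y'=λy, z=hλ:
  y_{n+1} = y_n + z·[7/11·y_n + 4/11·y_{n+1}] ⇒ (1 − 4/11z)y_{n+1} = (1 + 7/11z)y_n
  ⇒ R(z) = (1 + 7/11z)/(1 − 4/11z).

Find x<0 with |R(x)|<1.
x=-1.28: |R|=0.1266
R=−1: 1+7/11x = −1+4/11x ⇒ -3/11x=2 ⇒ x=2/(-3/11)=-7.3333
Confirm numerically:
  x=-7.106: |R|=0.98270 <1
  x=-6.137: |R|=0.89904 <1
  x=-4.226: |R|=0.66593 <1
  x=-3.156: |R|=0.46952 <1
  x=-7.676: |R|=1.02465 >1
  x=-7.641: |R|=1.02221 >1
Stable set (-7.3333, 0).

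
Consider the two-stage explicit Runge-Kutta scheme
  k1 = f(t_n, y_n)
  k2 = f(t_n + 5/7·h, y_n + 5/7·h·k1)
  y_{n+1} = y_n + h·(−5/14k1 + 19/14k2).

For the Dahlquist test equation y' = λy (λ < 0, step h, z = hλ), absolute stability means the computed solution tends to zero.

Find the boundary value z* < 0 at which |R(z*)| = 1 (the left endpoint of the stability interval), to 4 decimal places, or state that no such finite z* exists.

On y'=λy, z=hλ:
  k1=λy_n ⇒ h·k1=z·y_n;  k2=λ(1+5/7z)y_n ⇒ h·k2=z(1+5/7z)y_n
  y_{n+1}/y_n = 1 − 5/14z + 19/14z(1+5/7z) = 1 + z + 95/98z²
  R(z) = 1 + z + 95/98z².

Find x<0 with |R(x)|<1.
x=-1.47: |R|=1.6247
R=1: x+95/98x²=0 ⇒ x=−98/95=-1.0316; min R=1−1/(4·95/98)=0.7421>−1
Confirm numerically:
  x=-0.748: |R|=0.79438 <1
  x=-0.700: |R|=0.77500 <1
  x=-0.697: |R|=0.77394 <1
  x=-1.334: |R|=1.39108 >1
  x=-1.109: |R|=1.08323 >1
So |R|<1 on (-1.0316, 0).

left endpoint -1.0316.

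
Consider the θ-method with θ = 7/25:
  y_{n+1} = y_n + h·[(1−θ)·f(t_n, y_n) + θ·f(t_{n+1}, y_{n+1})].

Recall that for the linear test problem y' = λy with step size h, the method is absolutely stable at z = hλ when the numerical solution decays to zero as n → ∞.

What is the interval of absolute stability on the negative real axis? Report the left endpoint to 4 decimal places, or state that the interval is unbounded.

z∈(-4.5455,0).

On y'=λy, z=hλ:
  y_{n+1} = y_n + z·[18/25·y_n + 7/25·y_{n+1}] ⇒ (1 − 7/25z)y_{n+1} = (1 + 18/25z)y_n
  so R(z) = (1 + 18/25z)/(1 − 7/25z).

Need |R(x)|<1, x<0.
x=-0.3: |R|=0.7232
R=−1: 1+18/25x = −1+7/25x ⇒ -11/25x=2 ⇒ x=2/(-11/25)=-4.5455
Confirm numerically:
  x=-4.039: |R|=0.89543 <1
  x=-3.205: |R|=0.68915 <1
  x=-2.608: |R|=0.50731 <1
  x=-2.252: |R|=0.38112 <1
  x=-4.828: |R|=1.05286 >1
  x=-4.725: |R|=1.03401 >1
So |R|<1 on (-4.5455, 0).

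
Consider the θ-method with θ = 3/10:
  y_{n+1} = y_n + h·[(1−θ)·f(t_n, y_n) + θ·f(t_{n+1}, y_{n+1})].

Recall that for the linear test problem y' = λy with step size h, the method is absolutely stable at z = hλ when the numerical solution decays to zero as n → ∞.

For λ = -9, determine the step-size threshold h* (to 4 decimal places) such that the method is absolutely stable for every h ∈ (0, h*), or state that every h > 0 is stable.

(-5.0000,0); λ=-9 ⇒ h* = (5)/9 = 0.5556.

Test eqn y'=λy, z=hλ:
  y_{n+1} = y_n + z·[7/10·y_n + 3/10·y_{n+1}] ⇒ (1 − 3/10z)y_{n+1} = (1 + 7/10z)y_n
  R(z) = (1 + 7/10z)/(1 − 3/10z).

Need |R(x)|<1, x<0.
x=-0.94: |R|=0.2668
R=−1: 1+7/10x = −1+3/10x ⇒ -2/5x=2 ⇒ x=2/(-2/5)=-5.0000
Confirm numerically:
  x=-2.442: |R|=0.40944 <1
  x=-2.211: |R|=0.32929 <1
  x=-2.114: |R|=0.29360 <1
  x=-5.595: |R|=1.08886 >1
  x=-5.476: |R|=1.07204 >1
So |R|<1 on (-5.0000, 0).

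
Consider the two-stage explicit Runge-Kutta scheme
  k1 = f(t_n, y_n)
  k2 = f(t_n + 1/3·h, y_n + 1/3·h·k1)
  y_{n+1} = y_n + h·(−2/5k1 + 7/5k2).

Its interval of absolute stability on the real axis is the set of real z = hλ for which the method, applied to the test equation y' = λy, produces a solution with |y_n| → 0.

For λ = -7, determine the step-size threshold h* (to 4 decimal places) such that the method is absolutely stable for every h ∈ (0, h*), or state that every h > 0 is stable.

Test eqn y'=λy, z=hλ:
  k1=λy_n ⇒ h·k1=z·y_n;  k2=λ(1+1/3z)y_n ⇒ h·k2=z(1+1/3z)y_n
  y_{n+1}/y_n = 1 − 2/5z + 7/5z(1+1/3z) = 1 + z + 7/15z²
  ⇒ R(z) = 1 + z + 7/15z².

Need |R(x)|<1, x<0.
x=-0.55: |R|=0.5912
R=1: x+7/15x²=0 ⇒ x=−15/7=-2.1429; min R=1−1/(4·7/15)=0.4643>−1
Confirm numerically:
  x=-2.099: |R|=0.95704 <1
  x=-1.262: |R|=0.48123 <1
  x=-0.963: |R|=0.46977 <1
  x=-2.725: |R|=1.74029 >1
  x=-2.276: |R|=1.14142 >1
  x=-2.212: |R|=1.07137 >1
So |R|<1 on (-2.1429, 0).

(-2.1429,0); λ=-7 ⇒ h* = (15/7)/7 = 0.3061.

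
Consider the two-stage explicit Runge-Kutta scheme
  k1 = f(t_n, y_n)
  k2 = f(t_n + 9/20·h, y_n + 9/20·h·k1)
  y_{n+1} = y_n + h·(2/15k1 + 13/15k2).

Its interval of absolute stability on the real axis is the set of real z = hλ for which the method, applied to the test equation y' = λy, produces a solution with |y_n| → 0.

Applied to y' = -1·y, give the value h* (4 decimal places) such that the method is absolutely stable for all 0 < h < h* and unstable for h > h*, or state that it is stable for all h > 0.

Test eqn y'=λy, z=hλ:
  k1=λy_n ⇒ h·k1=z·y_n;  k2=λ(1+9/20z)y_n ⇒ h·k2=z(1+9/20z)y_n
  y_{n+1}/y_n = 1 + 2/15z + 13/15z(1+9/20z) = 1 + z + 39/100z²
  R(z) = 1 + z + 39/100z².

Solve |R(x)|<1 on ℝ⁻.
x=-0.42: |R|=0.6488
R=1: x+39/100x²=0 ⇒ x=−100/39=-2.5641; min R=1−1/(4·39/100)=0.3590>−1
Confirm numerically:
  x=-1.891: |R|=0.50359 <1
  x=-1.870: |R|=0.49379 <1
  x=-1.254: |R|=0.35928 <1
  x=-1.137: |R|=0.36718 <1
  x=-2.944: |R|=1.43618 >1
  x=-2.716: |R|=1.16090 >1
  x=-2.692: |R|=1.13428 >1
Stable set (-2.5641, 0).

(-2.5641,0); λ=-1 ⇒ h* = (100/39)/1 = 2.5641.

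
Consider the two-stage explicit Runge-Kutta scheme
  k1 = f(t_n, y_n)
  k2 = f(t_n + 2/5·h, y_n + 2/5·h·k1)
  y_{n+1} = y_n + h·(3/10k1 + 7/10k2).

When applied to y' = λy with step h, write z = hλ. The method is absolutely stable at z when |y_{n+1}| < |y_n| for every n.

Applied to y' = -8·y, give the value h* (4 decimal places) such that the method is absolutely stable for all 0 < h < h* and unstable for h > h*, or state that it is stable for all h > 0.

(-3.5714,0); λ=-8 ⇒ h* = (25/7)/8 = 0.4464.

With y'=λy (z=hλ):
  k1=λy_n ⇒ h·k1=z·y_n;  k2=λ(1+2/5z)y_n ⇒ h·k2=z(1+2/5z)y_n
  y_{n+1}/y_n = 1 + 3/10z + 7/10z(1+2/5z) = 1 + z + 7/25z²
  Hence R(z) = 1 + z + 7/25z².

Boundary: |R(x)|=1, x<0.
x=-1.22: |R|=0.1968
R=1: x+7/25x²=0 ⇒ x=−25/7=-3.5714; min R=1−1/(4·7/25)=0.1071>−1
Confirm numerically:
  x=-3.278: |R|=0.73068 <1
  x=-2.105: |R|=0.13569 <1
  x=-2.069: |R|=0.12961 <1
  x=-4.045: |R|=1.53637 >1
  x=-3.608: |R|=1.03695 >1
So |R|<1 on (-3.5714, 0).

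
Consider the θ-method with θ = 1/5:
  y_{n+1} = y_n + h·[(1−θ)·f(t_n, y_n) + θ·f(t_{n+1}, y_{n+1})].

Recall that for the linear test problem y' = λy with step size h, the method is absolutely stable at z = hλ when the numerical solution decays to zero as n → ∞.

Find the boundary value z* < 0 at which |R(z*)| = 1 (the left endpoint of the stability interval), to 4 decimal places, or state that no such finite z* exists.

left endpoint -3.3333.

With y'=λy (z=hλ):
  y_{n+1} = y_n + z·[4/5·y_n + 1/5·y_{n+1}] ⇒ (1 − 1/5z)y_{n+1} = (1 + 4/5z)y_n
  Hence R(z) = (1 + 4/5z)/(1 − 1/5z).

Find x<0 with |R(x)|<1.
x=-0.73: |R|=0.3630
R=−1: 1+4/5x = −1+1/5x ⇒ -3/5x=2 ⇒ x=2/(-3/5)=-3.3333
Confirm numerically:
  x=-2.912: |R|=0.84024 <1
  x=-2.898: |R|=0.83464 <1
  x=-2.810: |R|=0.79898 <1
  x=-2.319: |R|=0.58423 <1
  x=-3.542: |R|=1.07328 >1
  x=-3.535: |R|=1.07088 >1
  x=-3.446: |R|=1.04002 >1
Stable set (-3.3333, 0).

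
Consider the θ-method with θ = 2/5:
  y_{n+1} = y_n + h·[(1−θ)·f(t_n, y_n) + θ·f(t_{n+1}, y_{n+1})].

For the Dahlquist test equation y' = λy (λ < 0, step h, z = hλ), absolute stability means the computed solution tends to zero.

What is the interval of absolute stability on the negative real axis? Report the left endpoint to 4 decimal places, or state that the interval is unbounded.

(-10.0000, 0).

Test eqn y'=λy, z=hλ:
  y_{n+1} = y_n + z·[3/5·y_n + 2/5·y_{n+1}] ⇒ (1 − 2/5z)y_{n+1} = (1 + 3/5z)y_n
  ⇒ R(z) = (1 + 3/5z)/(1 − 2/5z).

Find x<0 with |R(x)|<1.
x=-1.52: |R|=0.0547
R=−1: 1+3/5x = −1+2/5x ⇒ -1/5x=2 ⇒ x=2/(-1/5)=-10.0000
Confirm numerically:
  x=-9.565: |R|=0.98197 <1
  x=-9.357: |R|=0.97289 <1
  x=-8.366: |R|=0.92481 <1
  x=-4.397: |R|=0.59381 <1
  x=-10.470: |R|=1.01812 >1
  x=-10.225: |R|=1.00884 >1
So |R|<1 on (-10.0000, 0).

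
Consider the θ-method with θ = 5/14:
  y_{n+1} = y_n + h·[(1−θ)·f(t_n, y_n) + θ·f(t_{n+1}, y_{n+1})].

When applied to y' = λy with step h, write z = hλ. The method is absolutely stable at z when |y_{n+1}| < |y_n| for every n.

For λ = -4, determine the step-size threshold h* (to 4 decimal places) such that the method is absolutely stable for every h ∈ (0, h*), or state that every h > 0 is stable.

(-7.0000,0); λ=-4 ⇒ h* = (7)/4 = 1.7500.

Test eqn y'=λy, z=hλ:
  y_{n+1} = y_n + z·[9/14·y_n + 5/14·y_{n+1}] ⇒ (1 − 5/14z)y_{n+1} = (1 + 9/14z)y_n
  R(z) = (1 + 9/14z)/(1 − 5/14z).

Solve |R(x)|<1 on ℝ⁻.
x=-0.97: |R|=0.2796
R=−1: 1+9/14x = −1+5/14x ⇒ -2/7x=2 ⇒ x=2/(-2/7)=-7.0000
Confirm numerically:
  x=-6.955: |R|=0.99631 <1
  x=-6.614: |R|=0.96720 <1
  x=-4.857: |R|=0.77610 <1
  x=-7.390: |R|=1.03062 >1
  x=-7.323: |R|=1.02553 >1
  x=-7.175: |R|=1.01404 >1
Stable set (-7.0000, 0).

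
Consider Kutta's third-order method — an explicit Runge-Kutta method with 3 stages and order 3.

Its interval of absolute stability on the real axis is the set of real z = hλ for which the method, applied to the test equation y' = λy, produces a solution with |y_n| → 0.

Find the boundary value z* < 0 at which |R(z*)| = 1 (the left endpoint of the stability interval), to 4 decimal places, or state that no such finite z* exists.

z* = -2.5127.

With y'=λy (z=hλ):
  order 3, 3-stage ⇒ R(z)=1+z+z^2/2+z^3/6
  (e.g. R(-1.58)=0.01081, |R|=0.01081)

Need |R(x)|<1, x<0.
x=-1.58: |R|=0.0108
|R(-1.51)|=0.0562 |R(-1.46)|=0.0871 |R(-1.13)|=0.2680
Bisect:
  x_lo=-2.8437 |R|=1.6330  x_hi=-0.3853 |R|=0.6794
  mid=-1.61448 |R|=0.01258 →hi
  mid=-2.22907 |R|=0.59064 →hi
  mid=-2.53636 |R|=1.03926 →lo
  mid=-2.38272 |R|=0.79863 →hi
  mid=-2.45954 |R|=0.91464 →hi
  mid=-2.49795 |R|=0.97584 →hi
  mid=-2.51716 |R|=1.00727 →lo
  mid=-2.50756 |R|=0.99149 →hi
  mid=-2.51236 |R|=0.99936 →hi
  mid=-2.51476 |R|=1.00331 →lo
  ...
  [-2.51281,-2.51266] ⇒ x*=-2.5127
So |R|<1 on (-2.5127, 0).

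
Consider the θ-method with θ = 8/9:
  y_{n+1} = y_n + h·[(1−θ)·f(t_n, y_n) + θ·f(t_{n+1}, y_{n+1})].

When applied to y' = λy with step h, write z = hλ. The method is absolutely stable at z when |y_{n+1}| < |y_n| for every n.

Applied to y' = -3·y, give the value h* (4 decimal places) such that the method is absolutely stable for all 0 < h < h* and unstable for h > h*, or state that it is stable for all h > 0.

unbounded; (−∞, 0). Any h>0 works for λ=-3.

Test eqn y'=λy, z=hλ:
  y_{n+1} = y_n + z·[1/9·y_n + 8/9·y_{n+1}] ⇒ (1 − 8/9z)y_{n+1} = (1 + 1/9z)y_n
  ⇒ R(z) = (1 + 1/9z)/(1 − 8/9z).

Boundary: |R(x)|=1, x<0.
x=-0.96: |R|=0.4820
x=-2: |R|=0.2800
x=-10: |R|=0.0112
x=-100: |R|=0.1125
θ=8/9≥1/2 ⇒ |1+1/9x|<|1−8/9x| ∀x<0 ⇒ stable on all of ℝ⁻.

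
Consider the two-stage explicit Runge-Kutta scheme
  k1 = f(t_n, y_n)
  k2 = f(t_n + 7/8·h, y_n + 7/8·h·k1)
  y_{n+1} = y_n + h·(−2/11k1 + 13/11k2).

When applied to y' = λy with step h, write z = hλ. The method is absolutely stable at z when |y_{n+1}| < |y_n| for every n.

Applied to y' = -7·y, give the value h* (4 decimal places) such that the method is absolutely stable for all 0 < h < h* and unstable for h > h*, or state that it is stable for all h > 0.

(-0.9670,0); λ=-7 ⇒ h* = (88/91)/7 = 0.1381.

Set f=λy, z=hλ:
  k1=λy_n ⇒ h·k1=z·y_n;  k2=λ(1+7/8z)y_n ⇒ h·k2=z(1+7/8z)y_n
  y_{n+1}/y_n = 1 − 2/11z + 13/11z(1+7/8z) = 1 + z + 91/88z²
  R(z) = 1 + z + 91/88z².

Find x<0 with |R(x)|<1.
x=-1.52: |R|=1.8692
R=1: x+91/88x²=0 ⇒ x=−88/91=-0.9670; min R=1−1/(4·91/88)=0.7582>−1
Confirm numerically:
  x=-0.742: |R|=0.82733 <1
  x=-0.679: |R|=0.79776 <1
  x=-0.580: |R|=0.76787 <1
  x=-0.508: |R|=0.75886 <1
  x=-1.193: |R|=1.27877 >1
  x=-1.114: |R|=1.16930 >1
  x=-1.065: |R|=1.10789 >1
Stable set (-0.9670, 0).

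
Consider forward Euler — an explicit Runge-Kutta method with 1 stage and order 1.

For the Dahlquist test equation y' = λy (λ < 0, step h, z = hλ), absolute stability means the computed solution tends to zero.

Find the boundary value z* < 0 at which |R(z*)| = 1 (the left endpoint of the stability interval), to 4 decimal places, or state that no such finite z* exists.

On y'=λy, z=hλ:
  order 1, 1-stage ⇒ R(z)=1+z
  (e.g. R(-0.98)=0.02000, |R|=0.02000)

Solve |R(x)|<1 on ℝ⁻.
x=-0.98: |R|=0.0200
|R(-2.25)|=1.2500 |R(-1.99)|=0.9900 |R(-0.71)|=0.2900
Bisect:
  x_lo=-2.4881 |R|=1.4881  x_hi=-0.3224 |R|=0.6776
  mid=-1.40525 |R|=0.40525 →hi
  mid=-1.94667 |R|=0.94667 →hi
  mid=-2.21737 |R|=1.21737 →lo
  mid=-2.08202 |R|=1.08202 →lo
  mid=-2.01434 |R|=1.01434 →lo
  mid=-1.98050 |R|=0.98050 →hi
  mid=-1.99742 |R|=0.99742 →hi
  mid=-2.00588 |R|=1.00588 →lo
  mid=-2.00165 |R|=1.00165 →lo
  ...
  [-2.00007,-1.99993] ⇒ x*=-2.0000
Stable set (-2.0000, 0).

z* = -2.0000.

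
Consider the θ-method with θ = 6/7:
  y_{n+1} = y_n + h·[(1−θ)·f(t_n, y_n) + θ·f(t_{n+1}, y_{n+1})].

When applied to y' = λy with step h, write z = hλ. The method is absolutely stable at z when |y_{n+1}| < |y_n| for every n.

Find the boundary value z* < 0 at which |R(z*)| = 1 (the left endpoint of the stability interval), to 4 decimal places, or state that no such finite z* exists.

Test eqn y'=λy, z=hλ:
  y_{n+1} = y_n + z·[1/7·y_n + 6/7·y_{n+1}] ⇒ (1 − 6/7z)y_{n+1} = (1 + 1/7z)y_n
  R(z) = (1 + 1/7z)/(1 − 6/7z).

Find x<0 with |R(x)|<1.
x=-0.92: |R|=0.4856
x=-2: |R|=0.2632
x=-10: |R|=0.0448
x=-100: |R|=0.1532
θ=6/7≥1/2 ⇒ |1+1/7x|<|1−6/7x| ∀x<0 ⇒ unbounded interval.

unbounded; (−∞, 0).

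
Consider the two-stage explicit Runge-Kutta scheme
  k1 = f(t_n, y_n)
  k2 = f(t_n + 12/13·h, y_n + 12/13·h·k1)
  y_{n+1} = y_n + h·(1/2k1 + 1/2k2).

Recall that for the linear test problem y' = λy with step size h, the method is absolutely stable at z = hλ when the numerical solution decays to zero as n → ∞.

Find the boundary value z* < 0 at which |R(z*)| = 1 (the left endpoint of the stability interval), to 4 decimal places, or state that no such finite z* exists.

left endpoint -2.1667.

With y'=λy (z=hλ):
  k1=λy_n ⇒ h·k1=z·y_n;  k2=λ(1+12/13z)y_n ⇒ h·k2=z(1+12/13z)y_n
  y_{n+1}/y_n = 1 + 1/2z + 1/2z(1+12/13z) = 1 + z + 6/13z²
  ⇒ R(z) = 1 + z + 6/13z².

Boundary: |R(x)|=1, x<0.
x=-1.25: |R|=0.4712
R=1: x+6/13x²=0 ⇒ x=−13/6=-2.1667; min R=1−1/(4·6/13)=0.4583>−1
Confirm numerically:
  x=-1.611: |R|=0.58684 <1
  x=-1.260: |R|=0.47274 <1
  x=-1.099: |R|=0.45845 <1
  x=-2.746: |R|=1.73424 >1
  x=-2.440: |R|=1.30782 >1
Stable set (-2.1667, 0).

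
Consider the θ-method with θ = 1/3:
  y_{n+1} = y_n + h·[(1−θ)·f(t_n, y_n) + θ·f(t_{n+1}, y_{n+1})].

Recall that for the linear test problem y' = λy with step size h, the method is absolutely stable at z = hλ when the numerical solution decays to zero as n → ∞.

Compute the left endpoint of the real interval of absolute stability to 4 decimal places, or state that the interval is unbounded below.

On y'=λy, z=hλ:
  y_{n+1} = y_n + z·[2/3·y_n + 1/3·y_{n+1}] ⇒ (1 − 1/3z)y_{n+1} = (1 + 2/3z)y_n
  Hence R(z) = (1 + 2/3z)/(1 − 1/3z).

Need |R(x)|<1, x<0.
x=-0.38: |R|=0.6627
R=−1: 1+2/3x = −1+1/3x ⇒ -1/3x=2 ⇒ x=2/(-1/3)=-6.0000
Confirm numerically:
  x=-5.126: |R|=0.89244 <1
  x=-4.854: |R|=0.85409 <1
  x=-4.785: |R|=0.84393 <1
  x=-4.499: |R|=0.79984 <1
  x=-6.498: |R|=1.05243 >1
  x=-6.214: |R|=1.02323 >1
  x=-6.199: |R|=1.02163 >1
Stable set (-6.0000, 0).

left endpoint -6.0000.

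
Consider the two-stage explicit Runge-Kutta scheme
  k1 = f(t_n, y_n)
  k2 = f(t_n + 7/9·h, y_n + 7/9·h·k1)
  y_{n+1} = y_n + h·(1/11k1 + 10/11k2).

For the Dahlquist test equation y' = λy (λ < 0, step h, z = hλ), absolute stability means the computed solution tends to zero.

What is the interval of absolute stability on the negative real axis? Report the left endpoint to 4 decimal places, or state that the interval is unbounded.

(-1.4143, 0).

With y'=λy (z=hλ):
  k1=λy_n ⇒ h·k1=z·y_n;  k2=λ(1+7/9z)y_n ⇒ h·k2=z(1+7/9z)y_n
  y_{n+1}/y_n = 1 + 1/11z + 10/11z(1+7/9z) = 1 + z + 70/99z²
  R(z) = 1 + z + 70/99z².

Find x<0 with |R(x)|<1.
x=-0.38: |R|=0.7221
R=1: x+70/99x²=0 ⇒ x=−99/70=-1.4143; min R=1−1/(4·70/99)=0.6464>−1
Confirm numerically:
  x=-1.191: |R|=0.81197 <1
  x=-0.910: |R|=0.67553 <1
  x=-0.754: |R|=0.64798 <1
  x=-0.623: |R|=0.65143 <1
  x=-1.976: |R|=1.78481 >1
  x=-1.897: |R|=1.64747 >1
  x=-1.542: |R|=1.13925 >1
Interval (-1.4143, 0).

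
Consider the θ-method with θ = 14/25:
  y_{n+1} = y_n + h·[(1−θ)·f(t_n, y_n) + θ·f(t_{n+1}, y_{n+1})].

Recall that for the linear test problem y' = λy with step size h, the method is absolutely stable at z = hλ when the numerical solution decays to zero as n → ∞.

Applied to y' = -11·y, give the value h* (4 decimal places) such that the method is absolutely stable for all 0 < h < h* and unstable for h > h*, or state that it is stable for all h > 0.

With y'=λy (z=hλ):
  y_{n+1} = y_n + z·[11/25·y_n + 14/25·y_{n+1}] ⇒ (1 − 14/25z)y_{n+1} = (1 + 11/25z)y_n
  so R(z) = (1 + 11/25z)/(1 − 14/25z).

Boundary: |R(x)|=1, x<0.
x=-1.3: |R|=0.2477
x=-2: |R|=0.0566
x=-10: |R|=0.5152
x=-100: |R|=0.7544
θ=14/25≥1/2 ⇒ |1+11/25x|<|1−14/25x| ∀x<0 ⇒ stable on all of ℝ⁻.

(−∞, 0) — no finite endpoint. Any h>0 works for λ=-11.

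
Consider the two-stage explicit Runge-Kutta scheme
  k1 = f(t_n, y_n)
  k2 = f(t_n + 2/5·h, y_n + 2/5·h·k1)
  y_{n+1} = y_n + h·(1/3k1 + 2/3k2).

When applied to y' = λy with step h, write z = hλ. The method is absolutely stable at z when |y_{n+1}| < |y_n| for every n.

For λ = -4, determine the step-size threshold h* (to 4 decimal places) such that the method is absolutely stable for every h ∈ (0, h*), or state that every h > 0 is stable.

(-3.7500,0); λ=-4 ⇒ h* = (15/4)/4 = 0.9375.

With y'=λy (z=hλ):
  k1=λy_n ⇒ h·k1=z·y_n;  k2=λ(1+2/5z)y_n ⇒ h·k2=z(1+2/5z)y_n
  y_{n+1}/y_n = 1 + 1/3z + 2/3z(1+2/5z) = 1 + z + 4/15z²
  so R(z) = 1 + z + 4/15z².

Solve |R(x)|<1 on ℝ⁻.
x=-0.3: |R|=0.7240
R=1: x+4/15x²=0 ⇒ x=−15/4=-3.7500; min R=1−1/(4·4/15)=0.0625>−1
Confirm numerically:
  x=-2.782: |R|=0.28187 <1
  x=-2.420: |R|=0.14171 <1
  x=-2.134: |R|=0.08039 <1
  x=-2.023: |R|=0.06834 <1
  x=-4.033: |R|=1.30436 >1
  x=-3.922: |R|=1.17989 >1
  x=-3.914: |R|=1.17117 >1
Interval (-3.7500, 0).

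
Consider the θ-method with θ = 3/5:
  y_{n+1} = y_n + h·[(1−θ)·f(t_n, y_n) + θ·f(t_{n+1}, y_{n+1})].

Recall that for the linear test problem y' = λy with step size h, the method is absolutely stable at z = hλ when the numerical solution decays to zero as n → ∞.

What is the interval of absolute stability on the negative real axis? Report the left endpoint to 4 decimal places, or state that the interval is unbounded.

Set f=λy, z=hλ:
  y_{n+1} = y_n + z·[2/5·y_n + 3/5·y_{n+1}] ⇒ (1 − 3/5z)y_{n+1} = (1 + 2/5z)y_n
  R(z) = (1 + 2/5z)/(1 − 3/5z).

Find x<0 with |R(x)|<1.
x=-1.45: |R|=0.2246
x=-2: |R|=0.0909
x=-10: |R|=0.4286
x=-100: |R|=0.6393
θ=3/5≥1/2 ⇒ |1+2/5x|<|1−3/5x| ∀x<0 ⇒ unbounded interval.

unbounded; (−∞, 0).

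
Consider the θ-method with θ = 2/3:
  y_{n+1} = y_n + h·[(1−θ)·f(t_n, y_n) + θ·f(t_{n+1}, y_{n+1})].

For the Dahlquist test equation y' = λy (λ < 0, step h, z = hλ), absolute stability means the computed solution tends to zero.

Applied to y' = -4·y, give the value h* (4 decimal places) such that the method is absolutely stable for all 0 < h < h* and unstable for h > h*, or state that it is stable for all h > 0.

Test eqn y'=λy, z=hλ:
  y_{n+1} = y_n + z·[1/3·y_n + 2/3·y_{n+1}] ⇒ (1 − 2/3z)y_{n+1} = (1 + 1/3z)y_n
  so R(z) = (1 + 1/3z)/(1 − 2/3z).

Solve |R(x)|<1 on ℝ⁻.
x=-1.77: |R|=0.1881
x=-2: |R|=0.1429
x=-10: |R|=0.3043
x=-100: |R|=0.4778
θ=2/3≥1/2 ⇒ |1+1/3x|<|1−2/3x| ∀x<0 ⇒ stable on all of ℝ⁻.

(−∞, 0) — no finite endpoint. Any h>0 works for λ=-4.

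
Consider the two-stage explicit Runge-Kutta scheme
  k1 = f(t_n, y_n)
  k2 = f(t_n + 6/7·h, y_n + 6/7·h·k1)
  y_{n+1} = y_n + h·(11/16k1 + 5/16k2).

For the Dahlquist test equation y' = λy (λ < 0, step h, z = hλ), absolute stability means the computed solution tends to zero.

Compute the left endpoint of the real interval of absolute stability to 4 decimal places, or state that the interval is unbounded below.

left endpoint -3.7333.

On y'=λy, z=hλ:
  k1=λy_n ⇒ h·k1=z·y_n;  k2=λ(1+6/7z)y_n ⇒ h·k2=z(1+6/7z)y_n
  y_{n+1}/y_n = 1 + 11/16z + 5/16z(1+6/7z) = 1 + z + 15/56z²
  R(z) = 1 + z + 15/56z².

Need |R(x)|<1, x<0.
x=-0.62: |R|=0.4830
R=1: x+15/56x²=0 ⇒ x=−56/15=-3.7333; min R=1−1/(4·15/56)=0.0667>−1
Confirm numerically:
  x=-3.325: |R|=0.63633 <1
  x=-1.965: |R|=0.06926 <1
  x=-1.584: |R|=0.08807 <1
  x=-4.332: |R|=1.69467 >1
  x=-3.823: |R|=1.09182 >1
So |R|<1 on (-3.7333, 0).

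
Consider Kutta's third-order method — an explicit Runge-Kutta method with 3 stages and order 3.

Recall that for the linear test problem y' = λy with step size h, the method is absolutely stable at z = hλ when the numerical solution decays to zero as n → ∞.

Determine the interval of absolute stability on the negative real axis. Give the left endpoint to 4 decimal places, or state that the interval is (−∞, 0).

On y'=λy, z=hλ:
  order 3, 3-stage ⇒ R(z)=1+z+z^2/2+z^3/6
  (e.g. R(-1.11)=0.27811, |R|=0.27811)

Need |R(x)|<1, x<0.
x=-1.11: |R|=0.2781
|R(-1.03)|=0.3183 |R(-0.95)|=0.3584 |R(-0.83)|=0.4192
Bisect:
  x_lo=-3.3078 |R|=2.8692  x_hi=-0.2095 |R|=0.8109
  mid=-1.75867 |R|=0.11878 →hi
  mid=-2.53324 |R|=1.03402 →lo
  mid=-2.14595 |R|=0.49046 →hi
  mid=-2.33960 |R|=0.73712 →hi
  mid=-2.43642 |R|=0.87884 →hi
  mid=-2.48483 |R|=0.95469 →hi
  mid=-2.50904 |R|=0.99391 →hi
  ...
  [-2.51282,-2.51263] ⇒ x*=-2.5127
So |R|<1 on (-2.5127, 0).

(-2.5127, 0).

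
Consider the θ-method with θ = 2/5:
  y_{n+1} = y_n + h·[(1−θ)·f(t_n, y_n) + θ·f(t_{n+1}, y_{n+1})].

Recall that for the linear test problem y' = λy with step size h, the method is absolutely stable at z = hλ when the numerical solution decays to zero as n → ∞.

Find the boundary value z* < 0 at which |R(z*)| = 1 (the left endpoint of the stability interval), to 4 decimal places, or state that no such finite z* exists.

z* = -10.0000.

Set f=λy, z=hλ:
  y_{n+1} = y_n + z·[3/5·y_n + 2/5·y_{n+1}] ⇒ (1 − 2/5z)y_{n+1} = (1 + 3/5z)y_n
  Hence R(z) = (1 + 3/5z)/(1 − 2/5z).

Find x<0 with |R(x)|<1.
x=-1.27: |R|=0.1578
R=−1: 1+3/5x = −1+2/5x ⇒ -1/5x=2 ⇒ x=2/(-1/5)=-10.0000
Confirm numerically:
  x=-9.540: |R|=0.98090 <1
  x=-9.272: |R|=0.96908 <1
  x=-8.047: |R|=0.90741 <1
  x=-6.783: |R|=0.82673 <1
  x=-10.132: |R|=1.00522 >1
  x=-10.060: |R|=1.00239 >1
Stable set (-10.0000, 0).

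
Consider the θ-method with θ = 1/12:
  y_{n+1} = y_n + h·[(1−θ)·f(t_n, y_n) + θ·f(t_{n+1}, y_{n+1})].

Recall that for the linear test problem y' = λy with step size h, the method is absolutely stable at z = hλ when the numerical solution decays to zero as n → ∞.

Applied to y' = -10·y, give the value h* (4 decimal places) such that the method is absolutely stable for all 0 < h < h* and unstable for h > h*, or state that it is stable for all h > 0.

With y'=λy (z=hλ):
  y_{n+1} = y_n + z·[11/12·y_n + 1/12·y_{n+1}] ⇒ (1 − 1/12z)y_{n+1} = (1 + 11/12z)y_n
  ⇒ R(z) = (1 + 11/12z)/(1 − 1/12z).

Need |R(x)|<1, x<0.
x=-1: |R|=0.0769
R=−1: 1+11/12x = −1+1/12x ⇒ -5/6x=2 ⇒ x=2/(-5/6)=-2.4000
Confirm numerically:
  x=-2.261: |R|=0.90253 <1
  x=-1.531: |R|=0.35777 <1
  x=-1.186: |R|=0.07933 <1
  x=-2.794: |R|=1.26632 >1
  x=-2.786: |R|=1.26106 >1
  x=-2.467: |R|=1.04631 >1
So |R|<1 on (-2.4000, 0).

(-2.4000,0); λ=-10 ⇒ h* = (12/5)/10 = 0.2400.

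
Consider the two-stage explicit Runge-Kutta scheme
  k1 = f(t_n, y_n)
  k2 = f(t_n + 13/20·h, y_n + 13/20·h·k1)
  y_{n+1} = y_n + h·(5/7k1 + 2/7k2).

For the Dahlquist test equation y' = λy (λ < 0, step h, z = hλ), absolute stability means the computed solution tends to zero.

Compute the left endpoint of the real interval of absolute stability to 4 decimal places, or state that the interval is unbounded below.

Test eqn y'=λy, z=hλ:
  k1=λy_n ⇒ h·k1=z·y_n;  k2=λ(1+13/20z)y_n ⇒ h·k2=z(1+13/20z)y_n
  y_{n+1}/y_n = 1 + 5/7z + 2/7z(1+13/20z) = 1 + z + 13/70z²
  R(z) = 1 + z + 13/70z².

Find x<0 with |R(x)|<1.
x=-0.38: |R|=0.6468
R=1: x+13/70x²=0 ⇒ x=−70/13=-5.3846; min R=1−1/(4·13/70)=-0.3462>−1
Confirm numerically:
  x=-5.242: |R|=0.86116 <1
  x=-4.111: |R|=0.02763 <1
  x=-3.826: |R|=0.10746 <1
  x=-3.164: |R|=0.30483 <1
  x=-5.714: |R|=1.34953 >1
  x=-5.622: |R|=1.24785 >1
  x=-5.531: |R|=1.15036 >1
So |R|<1 on (-5.3846, 0).

z* = -5.3846.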